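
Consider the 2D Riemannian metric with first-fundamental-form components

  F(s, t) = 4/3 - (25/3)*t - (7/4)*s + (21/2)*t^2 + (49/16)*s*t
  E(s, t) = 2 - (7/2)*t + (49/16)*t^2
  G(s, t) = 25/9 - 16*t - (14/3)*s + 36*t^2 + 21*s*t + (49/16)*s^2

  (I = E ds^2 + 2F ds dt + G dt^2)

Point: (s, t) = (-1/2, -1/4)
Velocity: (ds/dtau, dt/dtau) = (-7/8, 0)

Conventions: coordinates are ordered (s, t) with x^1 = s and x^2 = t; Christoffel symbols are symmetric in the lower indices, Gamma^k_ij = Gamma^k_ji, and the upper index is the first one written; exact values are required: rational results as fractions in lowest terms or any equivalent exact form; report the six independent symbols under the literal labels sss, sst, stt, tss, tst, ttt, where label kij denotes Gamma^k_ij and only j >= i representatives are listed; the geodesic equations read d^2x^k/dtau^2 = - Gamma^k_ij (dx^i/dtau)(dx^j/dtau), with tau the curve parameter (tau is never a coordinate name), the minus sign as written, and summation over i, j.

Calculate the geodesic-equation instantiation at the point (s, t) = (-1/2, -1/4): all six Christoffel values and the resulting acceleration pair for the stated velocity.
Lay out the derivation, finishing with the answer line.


E = 785/256, F = 2047/384, G = 8497/576 at the point
E_s = 0, E_t = -161/32, F_s = -161/64, F_t = -1451/96, G_s = -623/48, G_t = -89/2
EG - F^2 = 38749/2304;  g^inv = (2304/38749) * [[8497/576, -2047/384], [-2047/384, 785/256]]
first-kind symbols [ij,l] = (1/2)(d_i g_jl + d_j g_il - d_l g_ij): [ss,s] = E_s/2 = 0, [ss,t] = F_s - E_t/2 = 0, [st,s] = E_t/2 = -161/64, [st,t] = G_s/2 = -623/96, [tt,s] = F_t - G_s/2 = -69/8, [tt,t] = G_t/2 = -89/4
Gamma^s_ij = (G*[ij,s] - F*[ij,t])/(EG - F^2), Gamma^t_ij = (E*[ij,t] - F*[ij,s])/(EG - F^2)
Gamma_sss = 0, Gamma_sst = -5796/38749, Gamma_stt = -19872/38749, Gamma_tss = 0, Gamma_tst = -14952/38749, Gamma_ttt = -51264/38749
d^2s/dtau^2 = -(Gamma_sss*(-7/8)^2 + 2*Gamma_sst*(-7/8)*(0) + Gamma_stt*(0)^2) = 0
d^2t/dtau^2 = -(Gamma_tss*(-7/8)^2 + 2*Gamma_tst*(-7/8)*(0) + Gamma_ttt*(0)^2) = 0

Answer: Gamma_sss = 0, Gamma_sst = -5796/38749, Gamma_stt = -19872/38749, Gamma_tss = 0, Gamma_tst = -14952/38749, Gamma_ttt = -51264/38749; accelerations (d^2s/dtau^2, d^2t/dtau^2) = (0, 0)


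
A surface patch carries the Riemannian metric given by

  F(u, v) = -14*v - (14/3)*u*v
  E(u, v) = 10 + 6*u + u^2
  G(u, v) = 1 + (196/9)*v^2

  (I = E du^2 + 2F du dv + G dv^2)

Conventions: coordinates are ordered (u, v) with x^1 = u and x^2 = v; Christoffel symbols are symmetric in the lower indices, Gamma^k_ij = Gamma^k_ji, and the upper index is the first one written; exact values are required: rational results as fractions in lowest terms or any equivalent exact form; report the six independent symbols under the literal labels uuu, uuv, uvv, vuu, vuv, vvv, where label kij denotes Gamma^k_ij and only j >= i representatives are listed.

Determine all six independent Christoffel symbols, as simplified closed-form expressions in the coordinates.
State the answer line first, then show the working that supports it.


Answer: Gamma_uuu = (9*u + 27)/(9*u^2 + 54*u + 196*v^2 + 90), Gamma_uuv = 0, Gamma_uvv = (-42*u - 126)/(9*u^2 + 54*u + 196*v^2 + 90), Gamma_vuu = -42*v/(9*u^2 + 54*u + 196*v^2 + 90), Gamma_vuv = 0, Gamma_vvv = 196*v/(9*u^2 + 54*u + 196*v^2 + 90)

E = 10 + 6*u + u^2; F = -14*v - (14/3)*u*v; G = 1 + (196/9)*v^2
Gamma^k_ij = (1/2) g^{kl} (d_i g_jl + d_j g_il - d_l g_ij), with g^inv = (1/(EG-F^2)) [[G, -F], [-F, E]]
first partials: E_u = 6 + 2*u, E_v = 0, F_u = -(14/3)*v, F_v = -14 - (14/3)*u, G_u = 0, G_v = (392/9)*v
D = EG - F^2 = 10 + 6*u + (196/9)*v^2 + u^2
expanded: Gamma^u_uu = (G E_u - 2F F_u + F E_v)/(2D), Gamma^u_uv = (G E_v - F G_u)/(2D), Gamma^u_vv = (2G F_v - G G_u - F G_v)/(2D), Gamma^v_uu = (2E F_u - E E_v - F E_u)/(2D), Gamma^v_uv = (E G_u - F E_v)/(2D), Gamma^v_vv = (E G_v - 2F F_v + F G_u)/(2D); substitute and cancel common factors


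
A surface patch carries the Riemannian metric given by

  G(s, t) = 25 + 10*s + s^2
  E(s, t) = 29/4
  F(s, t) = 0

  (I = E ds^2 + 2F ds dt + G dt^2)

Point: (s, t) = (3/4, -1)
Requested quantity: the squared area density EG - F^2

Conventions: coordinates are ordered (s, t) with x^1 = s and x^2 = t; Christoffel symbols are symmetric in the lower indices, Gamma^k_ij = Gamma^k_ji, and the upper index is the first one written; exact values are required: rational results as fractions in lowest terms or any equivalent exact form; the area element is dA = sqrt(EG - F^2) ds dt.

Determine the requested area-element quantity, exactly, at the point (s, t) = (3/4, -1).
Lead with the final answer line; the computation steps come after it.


Answer: EG - F^2 = 15341/64

E = 29/4, F = 0, G = 529/16; EG - F^2 = 15341/64


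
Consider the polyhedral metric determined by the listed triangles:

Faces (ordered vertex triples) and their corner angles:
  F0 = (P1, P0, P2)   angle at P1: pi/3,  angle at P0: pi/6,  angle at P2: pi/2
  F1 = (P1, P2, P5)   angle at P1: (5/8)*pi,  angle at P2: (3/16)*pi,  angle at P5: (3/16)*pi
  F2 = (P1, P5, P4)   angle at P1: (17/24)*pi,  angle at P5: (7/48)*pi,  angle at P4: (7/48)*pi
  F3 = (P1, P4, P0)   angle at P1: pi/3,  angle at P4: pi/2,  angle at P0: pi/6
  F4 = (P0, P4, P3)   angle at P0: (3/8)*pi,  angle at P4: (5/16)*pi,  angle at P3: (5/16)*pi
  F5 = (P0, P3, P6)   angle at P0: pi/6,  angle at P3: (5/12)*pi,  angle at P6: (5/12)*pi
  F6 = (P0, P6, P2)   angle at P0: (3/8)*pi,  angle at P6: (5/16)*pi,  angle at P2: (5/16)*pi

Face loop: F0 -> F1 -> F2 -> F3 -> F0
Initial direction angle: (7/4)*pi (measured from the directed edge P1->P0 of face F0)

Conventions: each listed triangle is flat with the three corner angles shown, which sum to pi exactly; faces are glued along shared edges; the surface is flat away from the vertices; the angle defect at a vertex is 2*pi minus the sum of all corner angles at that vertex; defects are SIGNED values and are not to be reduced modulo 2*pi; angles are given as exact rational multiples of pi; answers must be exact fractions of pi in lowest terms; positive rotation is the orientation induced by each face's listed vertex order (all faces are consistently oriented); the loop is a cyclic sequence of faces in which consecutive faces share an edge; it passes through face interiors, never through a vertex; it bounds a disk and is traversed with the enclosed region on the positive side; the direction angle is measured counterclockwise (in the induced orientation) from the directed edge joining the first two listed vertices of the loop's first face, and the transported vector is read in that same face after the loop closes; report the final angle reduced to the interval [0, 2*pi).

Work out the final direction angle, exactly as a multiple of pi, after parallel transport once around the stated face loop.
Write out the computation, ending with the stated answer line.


enclosed vertex P1: corner angles sum to 2*pi, defect = 2*pi - 2*pi = 0
transport around the loop rotates by the sum of enclosed defects; add to the initial angle mod 2*pi
final angle = (7/4)*pi + 0 = (7/4)*pi (mod 2*pi)

Answer: final direction angle = (7/4)*pi


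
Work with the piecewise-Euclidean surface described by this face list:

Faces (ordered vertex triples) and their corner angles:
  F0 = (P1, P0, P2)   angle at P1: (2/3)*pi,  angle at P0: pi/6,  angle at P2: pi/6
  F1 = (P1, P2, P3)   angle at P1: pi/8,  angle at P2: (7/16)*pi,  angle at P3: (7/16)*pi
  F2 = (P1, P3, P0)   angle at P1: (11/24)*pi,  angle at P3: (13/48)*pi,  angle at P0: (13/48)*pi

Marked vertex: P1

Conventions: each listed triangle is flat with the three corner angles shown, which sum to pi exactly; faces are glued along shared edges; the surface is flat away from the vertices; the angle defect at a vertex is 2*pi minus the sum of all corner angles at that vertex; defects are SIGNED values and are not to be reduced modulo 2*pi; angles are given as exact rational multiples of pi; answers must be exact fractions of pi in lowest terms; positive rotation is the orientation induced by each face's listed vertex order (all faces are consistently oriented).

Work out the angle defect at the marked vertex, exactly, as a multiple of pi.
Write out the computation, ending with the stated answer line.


Sum of corner angles at P1: (5/4)*pi
defect = 2*pi - (5/4)*pi

Answer: defect(P1) = (3/4)*pi


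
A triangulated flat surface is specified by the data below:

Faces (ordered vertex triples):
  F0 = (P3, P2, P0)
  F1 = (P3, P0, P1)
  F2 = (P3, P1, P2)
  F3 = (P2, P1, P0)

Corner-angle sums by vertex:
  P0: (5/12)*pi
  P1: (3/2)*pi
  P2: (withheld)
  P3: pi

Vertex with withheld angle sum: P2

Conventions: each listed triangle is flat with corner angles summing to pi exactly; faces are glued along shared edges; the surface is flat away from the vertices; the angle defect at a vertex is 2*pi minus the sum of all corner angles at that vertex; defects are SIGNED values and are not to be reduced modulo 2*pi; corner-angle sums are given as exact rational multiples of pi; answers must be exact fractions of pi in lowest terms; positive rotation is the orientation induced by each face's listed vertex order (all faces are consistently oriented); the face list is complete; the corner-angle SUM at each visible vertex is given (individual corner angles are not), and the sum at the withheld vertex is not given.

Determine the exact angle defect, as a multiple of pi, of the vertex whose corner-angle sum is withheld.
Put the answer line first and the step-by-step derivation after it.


Answer: defect(P2) = (11/12)*pi

V = 4, E = 6, F = 4; chi = V - E + F = 2
Gauss-Bonnet: total defect = 2*pi*chi = 4*pi; visible defects sum to (37/12)*pi


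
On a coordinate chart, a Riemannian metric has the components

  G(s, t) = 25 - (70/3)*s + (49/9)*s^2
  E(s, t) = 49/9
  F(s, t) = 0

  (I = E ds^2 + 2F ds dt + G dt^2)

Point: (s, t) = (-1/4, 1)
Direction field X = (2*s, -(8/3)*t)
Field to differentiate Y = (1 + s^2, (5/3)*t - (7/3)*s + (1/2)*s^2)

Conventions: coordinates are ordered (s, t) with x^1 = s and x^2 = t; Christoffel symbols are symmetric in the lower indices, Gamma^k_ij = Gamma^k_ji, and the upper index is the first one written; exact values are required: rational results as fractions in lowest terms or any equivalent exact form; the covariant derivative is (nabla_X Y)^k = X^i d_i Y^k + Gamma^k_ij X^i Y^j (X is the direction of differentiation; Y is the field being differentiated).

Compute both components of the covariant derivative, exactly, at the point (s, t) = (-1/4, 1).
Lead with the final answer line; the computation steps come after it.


Answer: (nabla_X Y)^s = -4807/336, (nabla_X Y)^t = -14395/9648

E = 49/9, F = 0, G = 4489/144 at the point
E_s = 0, E_t = 0, F_s = 0, F_t = 0, G_s = -469/18, G_t = 0
EG - F^2 = 219961/1296;  g^inv = (1296/219961) * [[4489/144, 0], [0, 49/9]]
first-kind symbols [ij,l] = (1/2)(d_i g_jl + d_j g_il - d_l g_ij): [ss,s] = E_s/2 = 0, [ss,t] = F_s - E_t/2 = 0, [st,s] = E_t/2 = 0, [st,t] = G_s/2 = -469/36, [tt,s] = F_t - G_s/2 = 469/36, [tt,t] = G_t/2 = 0
Gamma^s_ij = (G*[ij,s] - F*[ij,t])/(EG - F^2), Gamma^t_ij = (E*[ij,t] - F*[ij,s])/(EG - F^2)
Gamma_sss = 0, Gamma_sst = 0, Gamma_stt = 67/28, Gamma_tss = 0, Gamma_tst = -28/67, Gamma_ttt = 0
X = (-1/2, -8/3), Y = (17/16, 73/32) at the point


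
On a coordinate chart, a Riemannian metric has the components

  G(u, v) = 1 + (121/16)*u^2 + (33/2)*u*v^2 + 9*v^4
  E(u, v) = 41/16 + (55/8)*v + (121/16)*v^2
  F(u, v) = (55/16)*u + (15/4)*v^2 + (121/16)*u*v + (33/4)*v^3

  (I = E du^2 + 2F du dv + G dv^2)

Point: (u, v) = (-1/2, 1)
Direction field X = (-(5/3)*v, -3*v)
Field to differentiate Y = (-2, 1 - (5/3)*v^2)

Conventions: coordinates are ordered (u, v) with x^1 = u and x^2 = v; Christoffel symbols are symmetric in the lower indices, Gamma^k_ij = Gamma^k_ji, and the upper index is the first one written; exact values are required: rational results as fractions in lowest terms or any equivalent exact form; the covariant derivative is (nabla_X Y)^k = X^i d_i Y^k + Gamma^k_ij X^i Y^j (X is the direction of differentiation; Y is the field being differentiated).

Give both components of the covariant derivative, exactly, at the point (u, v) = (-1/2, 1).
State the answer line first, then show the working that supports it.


Answer: (nabla_X Y)^u = 72704/11313, (nabla_X Y)^v = 142666/11313

E = 17, F = 13/2, G = 233/64 at the point
E_u = 0, E_v = 22, F_u = 11, F_v = 911/32, G_u = 143/16, G_v = 39/2
EG - F^2 = 1257/64;  g^inv = (64/1257) * [[233/64, -13/2], [-13/2, 17]]
first-kind symbols [ij,l] = (1/2)(d_i g_jl + d_j g_il - d_l g_ij): [uu,u] = E_u/2 = 0, [uu,v] = F_u - E_v/2 = 0, [uv,u] = E_v/2 = 11, [uv,v] = G_u/2 = 143/32, [vv,u] = F_v - G_u/2 = 24, [vv,v] = G_v/2 = 39/4
Gamma^u_ij = (G*[ij,u] - F*[ij,v])/(EG - F^2), Gamma^v_ij = (E*[ij,v] - F*[ij,u])/(EG - F^2)
Gamma_uuu = 0, Gamma_uuv = 704/1257, Gamma_uvv = 512/419, Gamma_vuu = 0, Gamma_vuv = 286/1257, Gamma_vvv = 208/419
X = (-5/3, -3), Y = (-2, -2/3) at the point


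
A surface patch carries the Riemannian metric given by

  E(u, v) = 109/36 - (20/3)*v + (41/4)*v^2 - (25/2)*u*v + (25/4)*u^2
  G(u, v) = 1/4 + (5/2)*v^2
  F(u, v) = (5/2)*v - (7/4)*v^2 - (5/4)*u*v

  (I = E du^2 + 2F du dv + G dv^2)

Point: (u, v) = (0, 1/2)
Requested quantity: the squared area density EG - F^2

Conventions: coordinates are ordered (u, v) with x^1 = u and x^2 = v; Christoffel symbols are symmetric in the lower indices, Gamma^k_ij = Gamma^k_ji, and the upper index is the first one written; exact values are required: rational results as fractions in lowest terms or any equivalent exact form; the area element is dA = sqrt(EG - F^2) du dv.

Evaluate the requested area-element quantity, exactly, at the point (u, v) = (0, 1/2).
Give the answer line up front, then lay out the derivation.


Answer: EG - F^2 = 3029/2304

E = 325/144, F = 13/16, G = 7/8; EG - F^2 = 3029/2304


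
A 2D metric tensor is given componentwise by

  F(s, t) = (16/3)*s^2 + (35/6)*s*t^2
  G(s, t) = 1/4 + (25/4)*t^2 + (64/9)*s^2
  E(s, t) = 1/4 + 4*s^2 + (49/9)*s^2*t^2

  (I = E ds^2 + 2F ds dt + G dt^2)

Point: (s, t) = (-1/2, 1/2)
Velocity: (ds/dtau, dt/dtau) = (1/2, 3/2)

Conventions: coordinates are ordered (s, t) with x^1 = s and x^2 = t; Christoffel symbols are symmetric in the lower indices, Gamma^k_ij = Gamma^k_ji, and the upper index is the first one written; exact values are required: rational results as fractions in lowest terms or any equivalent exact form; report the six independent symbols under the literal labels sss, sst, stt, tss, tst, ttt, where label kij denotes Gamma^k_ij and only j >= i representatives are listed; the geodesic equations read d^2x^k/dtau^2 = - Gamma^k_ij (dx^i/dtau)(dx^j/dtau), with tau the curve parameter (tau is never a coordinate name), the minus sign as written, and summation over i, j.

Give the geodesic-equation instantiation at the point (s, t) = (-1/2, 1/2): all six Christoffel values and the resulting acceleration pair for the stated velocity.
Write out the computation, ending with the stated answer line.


E = 229/144, F = 29/48, G = 517/144 at the point
E_s = -193/36, E_t = 49/36, F_s = -31/8, F_t = -35/12, G_s = -64/9, G_t = 25/4
EG - F^2 = 13853/2592;  g^inv = (2592/13853) * [[517/144, -29/48], [-29/48, 229/144]]
first-kind symbols [ij,l] = (1/2)(d_i g_jl + d_j g_il - d_l g_ij): [ss,s] = E_s/2 = -193/72, [ss,t] = F_s - E_t/2 = -41/9, [st,s] = E_t/2 = 49/72, [st,t] = G_s/2 = -32/9, [tt,s] = F_t - G_s/2 = 23/36, [tt,t] = G_t/2 = 25/8
Gamma^s_ij = (G*[ij,s] - F*[ij,t])/(EG - F^2), Gamma^t_ij = (E*[ij,t] - F*[ij,s])/(EG - F^2)
Gamma_sss = -71245/55412, Gamma_sst = 47605/55412, Gamma_stt = 601/7916, Gamma_tss = -58321/55412, Gamma_tst = -62887/55412, Gamma_ttt = 6789/7916
d^2s/dtau^2 = -(Gamma_sss*(1/2)^2 + 2*Gamma_sst*(1/2)*(3/2) + Gamma_stt*(3/2)^2) = -31531/27706
d^2t/dtau^2 = -(Gamma_tss*(1/2)^2 + 2*Gamma_tst*(1/2)*(3/2) + Gamma_ttt*(3/2)^2) = 496/13853

Answer: Gamma_sss = -71245/55412, Gamma_sst = 47605/55412, Gamma_stt = 601/7916, Gamma_tss = -58321/55412, Gamma_tst = -62887/55412, Gamma_ttt = 6789/7916; accelerations (d^2s/dtau^2, d^2t/dtau^2) = (-31531/27706, 496/13853)


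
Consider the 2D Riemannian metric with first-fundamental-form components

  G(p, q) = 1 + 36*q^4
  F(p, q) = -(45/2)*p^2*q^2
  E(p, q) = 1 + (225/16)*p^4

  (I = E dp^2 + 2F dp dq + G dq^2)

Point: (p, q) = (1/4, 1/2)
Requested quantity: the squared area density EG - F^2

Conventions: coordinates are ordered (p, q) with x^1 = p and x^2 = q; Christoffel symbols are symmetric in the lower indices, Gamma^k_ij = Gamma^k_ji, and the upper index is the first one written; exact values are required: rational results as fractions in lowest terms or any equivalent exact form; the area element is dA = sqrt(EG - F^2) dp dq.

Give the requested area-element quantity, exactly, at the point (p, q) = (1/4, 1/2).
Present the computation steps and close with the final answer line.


E = 4321/4096, F = -45/128, G = 13/4; EG - F^2 = 13537/4096

Answer: EG - F^2 = 13537/4096


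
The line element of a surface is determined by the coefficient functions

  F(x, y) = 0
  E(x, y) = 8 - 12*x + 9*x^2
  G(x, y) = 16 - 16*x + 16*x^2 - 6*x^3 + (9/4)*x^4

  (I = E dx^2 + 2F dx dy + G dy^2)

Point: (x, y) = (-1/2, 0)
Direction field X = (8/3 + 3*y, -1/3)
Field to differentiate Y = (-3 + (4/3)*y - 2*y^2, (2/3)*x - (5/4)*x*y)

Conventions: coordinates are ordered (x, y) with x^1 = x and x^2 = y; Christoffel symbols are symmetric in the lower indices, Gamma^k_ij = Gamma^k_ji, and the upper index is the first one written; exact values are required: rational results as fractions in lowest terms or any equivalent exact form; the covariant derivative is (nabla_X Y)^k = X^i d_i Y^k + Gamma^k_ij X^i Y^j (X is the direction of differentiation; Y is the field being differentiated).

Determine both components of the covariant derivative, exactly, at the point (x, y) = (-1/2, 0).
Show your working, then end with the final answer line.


E = 65/4, F = 0, G = 1849/64 at the point
E_x = -21, E_y = 0, F_x = 0, F_y = 0, G_x = -301/8, G_y = 0
EG - F^2 = 120185/256;  g^inv = (256/120185) * [[1849/64, 0], [0, 65/4]]
first-kind symbols [ij,l] = (1/2)(d_i g_jl + d_j g_il - d_l g_ij): [xx,x] = E_x/2 = -21/2, [xx,y] = F_x - E_y/2 = 0, [xy,x] = E_y/2 = 0, [xy,y] = G_x/2 = -301/16, [yy,x] = F_y - G_x/2 = 301/16, [yy,y] = G_y/2 = 0
Gamma^x_ij = (G*[ij,x] - F*[ij,y])/(EG - F^2), Gamma^y_ij = (E*[ij,y] - F*[ij,x])/(EG - F^2)
Gamma_xxx = -42/65, Gamma_xxy = 0, Gamma_xyy = 301/260, Gamma_yxx = 0, Gamma_yxy = -28/43, Gamma_yyy = 0
X = (8/3, -1/3), Y = (-3, -1/3) at the point

Answer: (nabla_X Y)^x = 11357/2340, (nabla_X Y)^y = 515/344


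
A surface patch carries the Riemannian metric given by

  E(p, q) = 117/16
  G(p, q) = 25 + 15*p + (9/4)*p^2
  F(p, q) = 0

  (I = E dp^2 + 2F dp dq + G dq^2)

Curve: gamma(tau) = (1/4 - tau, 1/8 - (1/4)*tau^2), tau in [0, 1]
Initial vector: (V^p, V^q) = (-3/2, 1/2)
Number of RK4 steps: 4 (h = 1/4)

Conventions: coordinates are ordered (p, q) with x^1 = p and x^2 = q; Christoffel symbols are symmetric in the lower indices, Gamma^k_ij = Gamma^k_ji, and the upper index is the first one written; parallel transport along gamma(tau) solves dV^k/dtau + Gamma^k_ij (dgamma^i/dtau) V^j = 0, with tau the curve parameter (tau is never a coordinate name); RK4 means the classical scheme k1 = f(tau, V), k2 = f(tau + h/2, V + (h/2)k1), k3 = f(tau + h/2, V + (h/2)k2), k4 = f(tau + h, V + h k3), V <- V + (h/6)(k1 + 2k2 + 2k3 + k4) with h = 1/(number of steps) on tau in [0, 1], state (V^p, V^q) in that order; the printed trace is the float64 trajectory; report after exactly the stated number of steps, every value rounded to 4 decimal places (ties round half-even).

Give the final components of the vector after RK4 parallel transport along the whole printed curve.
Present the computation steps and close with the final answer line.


gamma'(tau) = (-1, -(1/2)*tau); f(tau, V)^k = -Gamma^k_ij(gamma(tau)) gamma'^i(tau) V^j; h = 1/4; intermediate values shown to 6 dp
curve data and Christoffel symbols at the stage parameters:
  tau = 0.000000: gamma = (0.250000, 0.125000), gamma' = (-1.000000, 0.000000); Gamma_ppp = 0.000000, Gamma_ppq = 0.000000, Gamma_pqq = -1.102564, Gamma_qpp = 0.000000, Gamma_qpq = 0.279070, Gamma_qqq = 0.000000
  tau = 0.125000: gamma = (0.125000, 0.121094), gamma' = (-1.000000, -0.062500); Gamma_ppp = 0.000000, Gamma_ppq = 0.000000, Gamma_pqq = -1.064103, Gamma_qpp = 0.000000, Gamma_qpq = 0.289157, Gamma_qqq = 0.000000
  tau = 0.250000: gamma = (0.000000, 0.109375), gamma' = (-1.000000, -0.125000); Gamma_ppp = 0.000000, Gamma_ppq = 0.000000, Gamma_pqq = -1.025641, Gamma_qpp = 0.000000, Gamma_qpq = 0.300000, Gamma_qqq = 0.000000
  tau = 0.375000: gamma = (-0.125000, 0.089844), gamma' = (-1.000000, -0.187500); Gamma_ppp = 0.000000, Gamma_ppq = 0.000000, Gamma_pqq = -0.987179, Gamma_qpp = 0.000000, Gamma_qpq = 0.311688, Gamma_qqq = 0.000000
  tau = 0.500000: gamma = (-0.250000, 0.062500), gamma' = (-1.000000, -0.250000); Gamma_ppp = 0.000000, Gamma_ppq = 0.000000, Gamma_pqq = -0.948718, Gamma_qpp = 0.000000, Gamma_qpq = 0.324324, Gamma_qqq = 0.000000
  tau = 0.625000: gamma = (-0.375000, 0.027344), gamma' = (-1.000000, -0.312500); Gamma_ppp = 0.000000, Gamma_ppq = 0.000000, Gamma_pqq = -0.910256, Gamma_qpp = 0.000000, Gamma_qpq = 0.338028, Gamma_qqq = 0.000000
  tau = 0.750000: gamma = (-0.500000, -0.015625), gamma' = (-1.000000, -0.375000); Gamma_ppp = 0.000000, Gamma_ppq = 0.000000, Gamma_pqq = -0.871795, Gamma_qpp = 0.000000, Gamma_qpq = 0.352941, Gamma_qqq = 0.000000
  tau = 0.875000: gamma = (-0.625000, -0.066406), gamma' = (-1.000000, -0.437500); Gamma_ppp = 0.000000, Gamma_ppq = 0.000000, Gamma_pqq = -0.833333, Gamma_qpp = 0.000000, Gamma_qpq = 0.369231, Gamma_qqq = 0.000000
  tau = 1.000000: gamma = (-0.750000, -0.125000), gamma' = (-1.000000, -0.500000); Gamma_ppp = 0.000000, Gamma_ppq = 0.000000, Gamma_pqq = -0.794872, Gamma_qpp = 0.000000, Gamma_qpq = 0.387097, Gamma_qqq = 0.000000
step 0: V^p = -1.5000, V^q = 0.5000
step 1: k1 = (0.000000, 0.139535), k2 = (-0.034413, 0.122513), k3 = (-0.034272, 0.121820), k4 = (-0.068007, 0.102565); V <- V + (h/6)(k1 + 2k2 + 2k3 + k4): V^p = -1.5086, V^q = 0.5304
step 2: k1 = (-0.068006, 0.102564), k2 = (-0.100557, 0.080671), k3 = (-0.100050, 0.079581), k4 = (-0.130530, 0.054146); V <- V + (h/6)(k1 + 2k2 + 2k3 + k4): V^p = -1.5335, V^q = 0.5503
step 3: k1 = (-0.130528, 0.054145), k2 = (-0.158470, 0.024598), k3 = (-0.157420, 0.022980), k4 = (-0.181795, -0.011915); V <- V + (h/6)(k1 + 2k2 + 2k3 + k4): V^p = -1.5729, V^q = 0.5561
step 4: k1 = (-0.181788, -0.011921), k2 = (-0.202186, -0.052989), k3 = (-0.200314, -0.055296), k4 = (-0.215503, -0.104225); V <- V + (h/6)(k1 + 2k2 + 2k3 + k4): V^p = -1.6230, V^q = 0.5422

Answer: V^p = -1.6230, V^q = 0.5422


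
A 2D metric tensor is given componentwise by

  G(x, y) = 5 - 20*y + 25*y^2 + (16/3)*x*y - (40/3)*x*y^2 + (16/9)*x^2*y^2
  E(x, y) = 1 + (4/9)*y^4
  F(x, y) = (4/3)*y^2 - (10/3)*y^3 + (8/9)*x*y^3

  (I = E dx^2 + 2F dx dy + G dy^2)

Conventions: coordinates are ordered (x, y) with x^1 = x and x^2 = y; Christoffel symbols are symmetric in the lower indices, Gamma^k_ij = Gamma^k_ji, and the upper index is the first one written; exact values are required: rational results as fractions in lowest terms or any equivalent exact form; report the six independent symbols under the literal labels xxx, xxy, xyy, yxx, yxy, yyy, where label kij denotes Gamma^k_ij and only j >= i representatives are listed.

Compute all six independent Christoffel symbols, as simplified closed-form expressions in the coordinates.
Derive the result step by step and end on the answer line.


E = 1 + (4/9)*y^4; F = (4/3)*y^2 - (10/3)*y^3 + (8/9)*x*y^3; G = 5 - 20*y + 25*y^2 + (16/3)*x*y - (40/3)*x*y^2 + (16/9)*x^2*y^2
Gamma^k_ij = (1/2) g^{kl} (d_i g_jl + d_j g_il - d_l g_ij), with g^inv = (1/(EG-F^2)) [[G, -F], [-F, E]]
first partials: E_x = 0, E_y = (16/9)*y^3, F_x = (8/9)*y^3, F_y = (8/3)*y - 10*y^2 + (8/3)*x*y^2, G_x = (16/3)*y - (40/3)*y^2 + (32/9)*x*y^2, G_y = -20 + 50*y + (16/3)*x - (80/3)*x*y + (32/9)*x^2*y
D = EG - F^2 = 5 - 20*y + 25*y^2 + (16/3)*x*y - (40/3)*x*y^2 + (4/9)*y^4 + (16/9)*x^2*y^2
expanded: Gamma^x_xx = (G E_x - 2F F_x + F E_y)/(2D), Gamma^x_xy = (G E_y - F G_x)/(2D), Gamma^x_yy = (2G F_y - G G_x - F G_y)/(2D), Gamma^y_xx = (2E F_x - E E_y - F E_x)/(2D), Gamma^y_xy = (E G_x - F E_y)/(2D), Gamma^y_yy = (E G_y - 2F F_y + F G_x)/(2D); substitute and cancel common factors

Answer: Gamma_xxx = 0, Gamma_xxy = 8*y^3/(16*x^2*y^2 - 120*x*y^2 + 48*x*y + 4*y^4 + 225*y^2 - 180*y + 45), Gamma_xyy = (8*x*y^2 - 30*y^2)/(16*x^2*y^2 - 120*x*y^2 + 48*x*y + 4*y^4 + 225*y^2 - 180*y + 45), Gamma_yxx = 0, Gamma_yxy = (16*x*y^2 - 60*y^2 + 24*y)/(16*x^2*y^2 - 120*x*y^2 + 48*x*y + 4*y^4 + 225*y^2 - 180*y + 45), Gamma_yyy = (16*x^2*y - 120*x*y + 24*x + 225*y - 90)/(16*x^2*y^2 - 120*x*y^2 + 48*x*y + 4*y^4 + 225*y^2 - 180*y + 45)


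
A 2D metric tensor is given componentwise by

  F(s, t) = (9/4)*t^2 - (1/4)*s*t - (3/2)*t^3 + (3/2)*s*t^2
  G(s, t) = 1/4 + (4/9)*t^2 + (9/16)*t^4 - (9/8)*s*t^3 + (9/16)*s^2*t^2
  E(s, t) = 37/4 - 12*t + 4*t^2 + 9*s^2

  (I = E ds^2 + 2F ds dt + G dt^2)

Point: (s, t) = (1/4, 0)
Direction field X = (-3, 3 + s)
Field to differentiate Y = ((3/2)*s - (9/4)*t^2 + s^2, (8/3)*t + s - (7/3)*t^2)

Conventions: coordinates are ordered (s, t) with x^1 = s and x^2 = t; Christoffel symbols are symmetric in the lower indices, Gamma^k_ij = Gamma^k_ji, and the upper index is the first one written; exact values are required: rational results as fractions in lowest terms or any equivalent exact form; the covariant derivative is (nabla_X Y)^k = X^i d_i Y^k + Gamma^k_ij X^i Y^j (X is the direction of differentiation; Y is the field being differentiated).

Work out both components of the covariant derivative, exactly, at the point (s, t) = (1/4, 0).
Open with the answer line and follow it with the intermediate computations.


Answer: (nabla_X Y)^s = -16873/2512, (nabla_X Y)^t = -155/6

E = 157/16, F = 0, G = 1/4 at the point
E_s = 9/2, E_t = -12, F_s = 0, F_t = -1/16, G_s = 0, G_t = 0
EG - F^2 = 157/64;  g^inv = (64/157) * [[1/4, 0], [0, 157/16]]
first-kind symbols [ij,l] = (1/2)(d_i g_jl + d_j g_il - d_l g_ij): [ss,s] = E_s/2 = 9/4, [ss,t] = F_s - E_t/2 = 6, [st,s] = E_t/2 = -6, [st,t] = G_s/2 = 0, [tt,s] = F_t - G_s/2 = -1/16, [tt,t] = G_t/2 = 0
Gamma^s_ij = (G*[ij,s] - F*[ij,t])/(EG - F^2), Gamma^t_ij = (E*[ij,t] - F*[ij,s])/(EG - F^2)
Gamma_sss = 36/157, Gamma_sst = -96/157, Gamma_stt = -1/157, Gamma_tss = 24, Gamma_tst = 0, Gamma_ttt = 0
X = (-3, 13/4), Y = (7/16, 1/4) at the point


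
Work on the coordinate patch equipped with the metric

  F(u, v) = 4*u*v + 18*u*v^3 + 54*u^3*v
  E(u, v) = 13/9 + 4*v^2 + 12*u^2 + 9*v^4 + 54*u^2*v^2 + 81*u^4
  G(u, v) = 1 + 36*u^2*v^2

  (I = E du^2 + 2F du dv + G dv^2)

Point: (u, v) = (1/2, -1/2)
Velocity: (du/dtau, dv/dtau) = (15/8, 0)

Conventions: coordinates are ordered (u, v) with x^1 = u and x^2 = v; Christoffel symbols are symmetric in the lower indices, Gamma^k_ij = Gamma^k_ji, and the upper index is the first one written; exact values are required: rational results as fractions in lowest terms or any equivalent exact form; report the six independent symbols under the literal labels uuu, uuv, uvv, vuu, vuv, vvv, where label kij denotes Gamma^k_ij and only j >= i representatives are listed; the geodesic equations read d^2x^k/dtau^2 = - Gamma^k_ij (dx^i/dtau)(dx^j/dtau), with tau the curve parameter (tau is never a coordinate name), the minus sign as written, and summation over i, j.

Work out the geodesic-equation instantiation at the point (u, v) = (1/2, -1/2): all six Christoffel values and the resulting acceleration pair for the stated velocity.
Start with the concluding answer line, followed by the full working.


Answer: Gamma_uuu = 1188/601, Gamma_uuv = -396/601, Gamma_uvv = 396/601, Gamma_vuu = -486/601, Gamma_vuv = 162/601, Gamma_vvv = -162/601; accelerations (d^2u/dtau^2, d^2v/dtau^2) = (-66825/9616, 54675/19232)

E = 130/9, F = -11/2, G = 13/4 at the point
E_u = 66, E_v = -22, F_u = -49/2, F_v = 31/2, G_u = 9, G_v = -9
EG - F^2 = 601/36;  g^inv = (36/601) * [[13/4, 11/2], [11/2, 130/9]]
first-kind symbols [ij,l] = (1/2)(d_i g_jl + d_j g_il - d_l g_ij): [uu,u] = E_u/2 = 33, [uu,v] = F_u - E_v/2 = -27/2, [uv,u] = E_v/2 = -11, [uv,v] = G_u/2 = 9/2, [vv,u] = F_v - G_u/2 = 11, [vv,v] = G_v/2 = -9/2
Gamma^u_ij = (G*[ij,u] - F*[ij,v])/(EG - F^2), Gamma^v_ij = (E*[ij,v] - F*[ij,u])/(EG - F^2)
Gamma_uuu = 1188/601, Gamma_uuv = -396/601, Gamma_uvv = 396/601, Gamma_vuu = -486/601, Gamma_vuv = 162/601, Gamma_vvv = -162/601
d^2u/dtau^2 = -(Gamma_uuu*(15/8)^2 + 2*Gamma_uuv*(15/8)*(0) + Gamma_uvv*(0)^2) = -66825/9616
d^2v/dtau^2 = -(Gamma_vuu*(15/8)^2 + 2*Gamma_vuv*(15/8)*(0) + Gamma_vvv*(0)^2) = 54675/19232


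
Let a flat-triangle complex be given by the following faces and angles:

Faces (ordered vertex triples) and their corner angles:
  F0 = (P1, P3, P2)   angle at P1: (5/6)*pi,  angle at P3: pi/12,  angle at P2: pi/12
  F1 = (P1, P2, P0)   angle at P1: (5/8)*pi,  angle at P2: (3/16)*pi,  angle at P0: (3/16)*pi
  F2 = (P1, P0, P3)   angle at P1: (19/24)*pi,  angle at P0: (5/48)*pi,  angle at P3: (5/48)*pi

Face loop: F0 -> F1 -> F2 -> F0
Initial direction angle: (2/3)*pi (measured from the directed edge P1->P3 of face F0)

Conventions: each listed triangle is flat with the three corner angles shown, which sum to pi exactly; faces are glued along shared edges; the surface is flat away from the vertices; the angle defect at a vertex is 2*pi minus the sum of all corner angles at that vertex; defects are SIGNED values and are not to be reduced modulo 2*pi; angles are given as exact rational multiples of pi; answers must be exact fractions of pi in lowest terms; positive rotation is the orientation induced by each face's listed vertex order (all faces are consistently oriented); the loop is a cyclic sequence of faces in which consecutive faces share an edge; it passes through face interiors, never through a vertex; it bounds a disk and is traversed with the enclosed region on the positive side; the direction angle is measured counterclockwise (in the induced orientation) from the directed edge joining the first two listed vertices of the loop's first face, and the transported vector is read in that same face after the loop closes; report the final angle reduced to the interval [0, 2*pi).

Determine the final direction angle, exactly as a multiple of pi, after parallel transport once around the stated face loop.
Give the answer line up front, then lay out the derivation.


Answer: final direction angle = (5/12)*pi

enclosed vertex P1: corner angles sum to (9/4)*pi, defect = 2*pi - (9/4)*pi = -pi/4
adding the enclosed defects to the starting angle (mod 2*pi, induced orientation) gives the holonomy
final angle = (2/3)*pi - pi/4 = (5/12)*pi (mod 2*pi)


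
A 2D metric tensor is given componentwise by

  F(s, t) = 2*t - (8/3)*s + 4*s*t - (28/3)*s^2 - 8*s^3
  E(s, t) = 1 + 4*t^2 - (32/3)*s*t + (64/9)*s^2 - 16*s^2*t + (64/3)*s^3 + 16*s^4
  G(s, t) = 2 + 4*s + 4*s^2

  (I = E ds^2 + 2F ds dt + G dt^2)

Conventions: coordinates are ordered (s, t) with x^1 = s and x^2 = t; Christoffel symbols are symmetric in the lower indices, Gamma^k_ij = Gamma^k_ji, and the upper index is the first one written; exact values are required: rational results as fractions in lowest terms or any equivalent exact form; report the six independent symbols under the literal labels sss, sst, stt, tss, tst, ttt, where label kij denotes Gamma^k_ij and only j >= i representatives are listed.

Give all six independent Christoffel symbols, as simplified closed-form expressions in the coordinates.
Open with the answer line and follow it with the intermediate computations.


Answer: Gamma_sss = (144*s^3 + 144*s^2 - 72*s*t + 32*s - 24*t)/(72*s^4 + 96*s^3 - 72*s^2*t + 50*s^2 - 48*s*t + 18*s + 18*t^2 + 9), Gamma_sst = (-36*s^2 - 24*s + 18*t)/(72*s^4 + 96*s^3 - 72*s^2*t + 50*s^2 - 48*s*t + 18*s + 18*t^2 + 9), Gamma_stt = 0, Gamma_tss = (-72*s^2 - 60*s - 12)/(72*s^4 + 96*s^3 - 72*s^2*t + 50*s^2 - 48*s*t + 18*s + 18*t^2 + 9), Gamma_tst = (18*s + 9)/(72*s^4 + 96*s^3 - 72*s^2*t + 50*s^2 - 48*s*t + 18*s + 18*t^2 + 9), Gamma_ttt = 0

E = 1 + 4*t^2 - (32/3)*s*t + (64/9)*s^2 - 16*s^2*t + (64/3)*s^3 + 16*s^4; F = 2*t - (8/3)*s + 4*s*t - (28/3)*s^2 - 8*s^3; G = 2 + 4*s + 4*s^2
Gamma^k_ij = (1/2) g^{kl} (d_i g_jl + d_j g_il - d_l g_ij), with g^inv = (1/(EG-F^2)) [[G, -F], [-F, E]]
first partials: E_s = -(32/3)*t + (128/9)*s - 32*s*t + 64*s^2 + 64*s^3, E_t = 8*t - (32/3)*s - 16*s^2, F_s = -8/3 + 4*t - (56/3)*s - 24*s^2, F_t = 2 + 4*s, G_s = 4 + 8*s, G_t = 0
D = EG - F^2 = 2 + 4*s + 4*t^2 - (32/3)*s*t + (100/9)*s^2 - 16*s^2*t + (64/3)*s^3 + 16*s^4
expanded: Gamma^s_ss = (G E_s - 2F F_s + F E_t)/(2D), Gamma^s_st = (G E_t - F G_s)/(2D), Gamma^s_tt = (2G F_t - G G_s - F G_t)/(2D), Gamma^t_ss = (2E F_s - E E_t - F E_s)/(2D), Gamma^t_st = (E G_s - F E_t)/(2D), Gamma^t_tt = (E G_t - 2F F_t + F G_s)/(2D); substitute and cancel common factors


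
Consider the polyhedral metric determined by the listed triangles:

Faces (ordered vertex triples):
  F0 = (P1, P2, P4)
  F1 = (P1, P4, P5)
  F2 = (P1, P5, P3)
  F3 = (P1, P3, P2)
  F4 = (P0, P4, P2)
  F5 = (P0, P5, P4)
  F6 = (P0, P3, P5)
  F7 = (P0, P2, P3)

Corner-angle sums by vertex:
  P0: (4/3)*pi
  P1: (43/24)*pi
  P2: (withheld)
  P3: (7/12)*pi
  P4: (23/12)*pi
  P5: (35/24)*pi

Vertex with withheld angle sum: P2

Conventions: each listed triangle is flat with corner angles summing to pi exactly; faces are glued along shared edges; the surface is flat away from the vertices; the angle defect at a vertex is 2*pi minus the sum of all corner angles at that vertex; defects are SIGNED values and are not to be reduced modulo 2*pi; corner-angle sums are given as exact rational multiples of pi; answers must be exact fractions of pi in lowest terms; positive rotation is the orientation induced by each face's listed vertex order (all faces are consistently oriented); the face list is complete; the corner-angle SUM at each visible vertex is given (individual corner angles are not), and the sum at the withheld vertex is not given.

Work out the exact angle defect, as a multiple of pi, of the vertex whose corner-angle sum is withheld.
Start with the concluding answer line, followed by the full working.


Answer: defect(P2) = (13/12)*pi

V = 6, E = 12, F = 8; chi = V - E + F = 2
Gauss-Bonnet: total defect = 2*pi*chi = 4*pi; visible defects sum to (35/12)*pi


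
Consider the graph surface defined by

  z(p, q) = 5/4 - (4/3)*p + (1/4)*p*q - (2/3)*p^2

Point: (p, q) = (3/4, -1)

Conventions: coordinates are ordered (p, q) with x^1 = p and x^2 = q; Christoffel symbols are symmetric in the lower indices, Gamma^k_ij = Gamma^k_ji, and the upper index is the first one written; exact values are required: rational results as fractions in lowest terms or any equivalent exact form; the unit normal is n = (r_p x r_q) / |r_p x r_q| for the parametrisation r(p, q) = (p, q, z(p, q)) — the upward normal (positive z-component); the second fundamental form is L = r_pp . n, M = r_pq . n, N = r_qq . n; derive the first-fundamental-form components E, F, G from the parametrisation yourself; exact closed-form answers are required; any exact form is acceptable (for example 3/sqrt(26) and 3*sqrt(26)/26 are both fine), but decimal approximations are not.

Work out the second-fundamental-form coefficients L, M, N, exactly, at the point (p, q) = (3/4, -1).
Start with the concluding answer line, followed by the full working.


Answer: L = -64*sqrt(17761)/17761, M = 12*sqrt(17761)/17761, N = 0

z_p = -31/12, z_q = 3/16, z_pp = -4/3, z_pq = 1/4, z_qq = 0
E = 1105/144, F = -31/64, G = 265/256; answer radicand W^2 = 17761/2304
unnormalised second-form numerators: l = -4/3, m = 1/4, n = 0; L = l/sqrt(17761/2304), and similarly M = m/sqrt(W^2), N = n/sqrt(W^2)


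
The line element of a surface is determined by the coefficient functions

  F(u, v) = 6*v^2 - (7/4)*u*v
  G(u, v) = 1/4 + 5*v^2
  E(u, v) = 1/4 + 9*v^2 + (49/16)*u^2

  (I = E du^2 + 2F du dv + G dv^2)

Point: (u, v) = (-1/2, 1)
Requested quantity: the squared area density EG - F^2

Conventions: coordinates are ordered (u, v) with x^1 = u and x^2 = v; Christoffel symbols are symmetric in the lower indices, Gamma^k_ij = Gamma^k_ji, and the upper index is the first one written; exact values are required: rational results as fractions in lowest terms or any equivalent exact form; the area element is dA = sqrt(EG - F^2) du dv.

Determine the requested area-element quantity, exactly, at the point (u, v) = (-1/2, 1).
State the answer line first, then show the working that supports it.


Answer: EG - F^2 = 1361/256

E = 641/64, F = 55/8, G = 21/4; EG - F^2 = 1361/256


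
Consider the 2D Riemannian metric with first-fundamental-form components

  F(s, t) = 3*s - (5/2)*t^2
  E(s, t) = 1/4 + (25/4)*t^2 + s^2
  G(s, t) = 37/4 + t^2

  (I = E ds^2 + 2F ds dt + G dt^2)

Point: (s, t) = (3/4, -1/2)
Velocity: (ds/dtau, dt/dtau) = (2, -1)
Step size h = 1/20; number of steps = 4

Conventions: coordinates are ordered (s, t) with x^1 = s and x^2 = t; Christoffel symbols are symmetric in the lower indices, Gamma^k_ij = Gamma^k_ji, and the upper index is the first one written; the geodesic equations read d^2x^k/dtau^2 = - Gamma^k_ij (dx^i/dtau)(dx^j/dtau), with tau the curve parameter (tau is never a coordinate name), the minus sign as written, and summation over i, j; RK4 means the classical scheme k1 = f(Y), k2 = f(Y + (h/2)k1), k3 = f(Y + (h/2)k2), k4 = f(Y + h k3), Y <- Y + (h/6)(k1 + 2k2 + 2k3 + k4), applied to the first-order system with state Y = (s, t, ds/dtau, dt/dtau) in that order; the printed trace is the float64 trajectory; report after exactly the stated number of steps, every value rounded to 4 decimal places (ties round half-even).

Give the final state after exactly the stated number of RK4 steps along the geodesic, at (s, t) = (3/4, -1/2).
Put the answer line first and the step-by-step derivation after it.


Answer: s = 1.0412, t = -0.7149, ds/dtau = 1.0205, dt/dtau = -1.1066

f(Y) = (ds/dtau, dt/dtau, -Gamma^s_ij Y'^i Y'^j, -Gamma^t_ij Y'^i Y'^j) with the Gammas evaluated at the stage position; h = 0.050000; intermediate values shown to 6 dp
step 0: s = 0.7500, t = -0.5000, ds/dtau = 2.0000, dt/dtau = -1.0000
step 1:
  k1: at (s, t) = (0.750000, -0.500000), (ds/dtau, dt/dtau) = (2.000000, -1.000000); Gamma_sss = -0.141961, Gamma_sst = -1.490196, Gamma_stt = 1.232941, Gamma_tss = 0.669020, Gamma_tst = 0.254902, Gamma_ttt = -0.263529; k1 = (2.000000, -1.000000, -6.625882, -1.392941)
  k2: at (s, t) = (0.800000, -0.525000), (ds/dtau, dt/dtau) = (1.834353, -1.034824); Gamma_sss = -0.142365, Gamma_sst = -1.423321, Gamma_stt = 1.179561, Gamma_tss = 0.684976, Gamma_tst = 0.255649, Gamma_ttt = -0.266980; k2 = (1.834353, -1.034824, -6.187692, -1.048384)
  k3: at (s, t) = (0.795859, -0.525871), (ds/dtau, dt/dtau) = (1.845308, -1.026210); Gamma_sss = -0.140060, Gamma_sst = -1.422966, Gamma_stt = 1.178910, Gamma_tss = 0.684852, Gamma_tst = 0.253363, Gamma_ttt = -0.265109; k3 = (1.845308, -1.026210, -6.153851, -1.093269)
  k4: at (s, t) = (0.842265, -0.551310), (ds/dtau, dt/dtau) = (1.692307, -1.054663); Gamma_sss = -0.138145, Gamma_sst = -1.360711, Gamma_stt = 1.128833, Gamma_tss = 0.700212, Gamma_tst = 0.251654, Gamma_ttt = -0.266475; k4 = (1.692307, -1.054663, -5.717215, -0.810623)
  Y <- Y + (h/6)(k1 + 2k2 + 2k3 + k4): s = 0.8421, t = -0.5515, ds/dtau = 1.6914, dt/dtau = -1.0541
step 2:
  k1: at (s, t) = (0.842097, -0.551473), (ds/dtau, dt/dtau) = (1.691448, -1.054057); Gamma_sss = -0.137958, Gamma_sst = -1.360470, Gamma_stt = 1.128611, Gamma_tss = 0.700257, Gamma_tst = 0.251469, Gamma_ttt = -0.266334; k1 = (1.691448, -1.054057, -5.710349, -0.810845)
  k2: at (s, t) = (0.884383, -0.577824), (ds/dtau, dt/dtau) = (1.548690, -1.074328); Gamma_sss = -0.133412, Gamma_sst = -1.301943, Gamma_stt = 1.081079, Gamma_tss = 0.715160, Gamma_tst = 0.247031, Gamma_ttt = -0.265415; k2 = (1.548690, -1.074328, -5.260129, -0.586909)
  k3: at (s, t) = (0.880814, -0.578331), (ds/dtau, dt/dtau) = (1.559945, -1.068730); Gamma_sss = -0.131765, Gamma_sst = -1.302152, Gamma_stt = 1.080986, Gamma_tss = 0.714966, Gamma_tst = 0.245402, Gamma_ttt = -0.264062; k3 = (1.559945, -1.068730, -5.255836, -0.619965)
  k4: at (s, t) = (0.920094, -0.604909), (ds/dtau, dt/dtau) = (1.428657, -1.085055); Gamma_sss = -0.125855, Gamma_sst = -1.248016, Gamma_stt = 1.036736, Gamma_tss = 0.729306, Gamma_tst = 0.239520, Gamma_ttt = -0.261878; k4 = (1.428657, -1.085055, -4.832997, -0.437641)
  Y <- Y + (h/6)(k1 + 2k2 + 2k3 + k4): s = 0.9199, t = -0.6050, ds/dtau = 1.4283, dt/dtau = -1.0846
step 3:
  k1: at (s, t) = (0.919908, -0.605016), (ds/dtau, dt/dtau) = (1.428321, -1.084576); Gamma_sss = -0.125714, Gamma_sst = -1.247903, Gamma_stt = 1.036623, Gamma_tss = 0.729328, Gamma_tst = 0.239381, Gamma_ttt = -0.261769; k1 = (1.428321, -1.084576, -4.829224, -0.438321)
  k2: at (s, t) = (0.955616, -0.632131), (ds/dtau, dt/dtau) = (1.307591, -1.095534); Gamma_sss = -0.118172, Gamma_sst = -1.197555, Gamma_stt = 0.995134, Gamma_tss = 0.743197, Gamma_tst = 0.231811, Gamma_ttt = -0.258137; k2 = (1.307591, -1.095534, -4.423323, -0.296755)
  k3: at (s, t) = (0.952598, -0.632405), (ds/dtau, dt/dtau) = (1.317738, -1.091995); Gamma_sss = -0.116997, Gamma_sst = -1.197983, Gamma_stt = 0.995291, Gamma_tss = 0.743000, Gamma_tst = 0.230654, Gamma_ttt = -0.257164; k3 = (1.317738, -1.091995, -4.431388, -0.319709)
  k4: at (s, t) = (0.985795, -0.659616), (ds/dtau, dt/dtau) = (1.206752, -1.100561); Gamma_sss = -0.108704, Gamma_sst = -1.151500, Gamma_stt = 0.956767, Gamma_tss = 0.756404, Gamma_tst = 0.222291, Gamma_ttt = -0.252805; k4 = (1.206752, -1.100561, -4.059193, -0.204857)
  Y <- Y + (h/6)(k1 + 2k2 + 2k3 + k4): s = 0.9856, t = -0.6597, ds/dtau = 1.2067, dt/dtau = -1.1002
step 4:
  k1: at (s, t) = (0.985623, -0.659685), (ds/dtau, dt/dtau) = (1.206673, -1.100210); Gamma_sss = -0.108603, Gamma_sst = -1.151454, Gamma_stt = 0.956714, Gamma_tss = 0.756413, Gamma_tst = 0.222191, Gamma_ttt = -0.252726; k1 = (1.206673, -1.100210, -4.057258, -0.205508)
  k2: at (s, t) = (1.015790, -0.687190), (ds/dtau, dt/dtau) = (1.105241, -1.105348); Gamma_sss = -0.099342, Gamma_sst = -1.108423, Gamma_stt = 0.920792, Gamma_tss = 0.769411, Gamma_tst = 0.212832, Gamma_ttt = -0.247486; k2 = (1.105241, -1.105348, -3.711932, -0.117480)
  k3: at (s, t) = (1.013254, -0.687318), (ds/dtau, dt/dtau) = (1.113874, -1.103147); Gamma_sss = -0.098495, Gamma_sst = -1.108903, Gamma_stt = 0.921042, Gamma_tss = 0.769235, Gamma_tst = 0.212002, Gamma_ttt = -0.246781; k3 = (1.113874, -1.103147, -3.723808, -0.133085)
  k4: at (s, t) = (1.041316, -0.714842), (ds/dtau, dt/dtau) = (1.020482, -1.106864); Gamma_sss = -0.088861, Gamma_sst = -1.069150, Gamma_stt = 0.887680, Gamma_tss = 0.781871, Gamma_tst = 0.202247, Gamma_ttt = -0.241154; k4 = (1.020482, -1.106864, -3.410287, -0.061888)
  Y <- Y + (h/6)(k1 + 2k2 + 2k3 + k4): s = 1.0412, t = -0.7149, ds/dtau = 1.0205, dt/dtau = -1.1066
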